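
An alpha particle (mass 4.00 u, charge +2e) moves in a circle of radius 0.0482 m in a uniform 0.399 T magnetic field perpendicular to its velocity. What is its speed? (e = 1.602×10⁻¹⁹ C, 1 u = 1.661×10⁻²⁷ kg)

From |q|vB = mv²/r, v = |q|Br/m.
v = (3.204×10⁻¹⁹)(0.399)(0.0482)/6.644×10⁻²⁷ ≈ 9.27×10⁵ m/s.

v ≈ 9.27×10⁵ m/s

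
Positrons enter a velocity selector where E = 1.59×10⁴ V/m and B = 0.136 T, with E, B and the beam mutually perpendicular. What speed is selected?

v = 1.17×10⁵ m/s

Straight-line motion ⇒ electric and magnetic forces cancel, so E = vB.
v = E/B = 1.59×10⁴/0.136 = 1.17×10⁵ m/s.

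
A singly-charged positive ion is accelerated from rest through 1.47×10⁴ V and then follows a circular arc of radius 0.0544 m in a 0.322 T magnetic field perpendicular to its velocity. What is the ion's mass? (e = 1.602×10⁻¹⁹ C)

m ≈ 1.67×10⁻²⁷ kg

Combine |q|V = ½mv² and r = mv/(|q|B): eliminate v to get m = qB²r²/(2V).
m = (1.602×10⁻¹⁹)(0.322)²(0.0544)²/(2·1.47×10⁴) ≈ 1.67×10⁻²⁷ kg.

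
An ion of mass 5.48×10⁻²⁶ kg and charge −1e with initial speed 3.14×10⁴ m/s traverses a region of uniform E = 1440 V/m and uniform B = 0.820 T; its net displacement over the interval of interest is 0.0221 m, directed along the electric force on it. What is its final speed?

B does no work; ΔKE = |q|E d.
½mv_f² = ½mv₀² + |q|Ed = ½(5.48×10⁻²⁶)(3.14×10⁴)² + (1.602×10⁻¹⁹)(1440)(0.0221) ≈ 2.702×10⁻¹⁷ J + 5.098×10⁻¹⁸ J ≈ 3.211×10⁻¹⁷ J.
v_f = √(2·3.211×10⁻¹⁷/5.48×10⁻²⁶) ≈ 3.42×10⁴ m/s.

v_f ≈ 3.42×10⁴ m/s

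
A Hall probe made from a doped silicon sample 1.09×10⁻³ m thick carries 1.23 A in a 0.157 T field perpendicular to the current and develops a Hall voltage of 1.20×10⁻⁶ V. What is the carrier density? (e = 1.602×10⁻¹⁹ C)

n ≈ 9.22×10²⁶ m⁻³

From V_H = IB/(n e t), n = IB/(V_H e t).
n = (1.23)(0.157)/((1.20×10⁻⁶)(1.602×10⁻¹⁹)(1.09×10⁻³)) ≈ 9.22×10²⁶ m⁻³.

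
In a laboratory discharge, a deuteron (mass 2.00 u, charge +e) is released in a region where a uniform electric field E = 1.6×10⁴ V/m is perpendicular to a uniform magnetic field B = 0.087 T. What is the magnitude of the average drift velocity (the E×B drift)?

In crossed fields the guiding centre drifts at v_d = |E×B|/B² = E/B, independent of charge and mass.
v_d = 1.6×10⁴/0.087 = 1.8×10⁵ m/s.

v_d ≈ 1.8×10⁵ m/s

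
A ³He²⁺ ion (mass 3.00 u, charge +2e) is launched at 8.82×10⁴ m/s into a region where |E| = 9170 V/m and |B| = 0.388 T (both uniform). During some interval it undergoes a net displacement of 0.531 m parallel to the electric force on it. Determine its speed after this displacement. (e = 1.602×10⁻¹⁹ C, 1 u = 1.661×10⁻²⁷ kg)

B does no work; ΔKE = |q|E d.
½mv_f² = ½mv₀² + |q|Ed = ½(4.983×10⁻²⁷)(8.82×10⁴)² + (3.204×10⁻¹⁹)(9170)(0.531) ≈ 1.938×10⁻¹⁷ J + 1.560×10⁻¹⁵ J ≈ 1.579×10⁻¹⁵ J.
v_f = √(2·1.579×10⁻¹⁵/4.983×10⁻²⁷) ≈ 7.96×10⁵ m/s.

v_f ≈ 7.96×10⁵ m/s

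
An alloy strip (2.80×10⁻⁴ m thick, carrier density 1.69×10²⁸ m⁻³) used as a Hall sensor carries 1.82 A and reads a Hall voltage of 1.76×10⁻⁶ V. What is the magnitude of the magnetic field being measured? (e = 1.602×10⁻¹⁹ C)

From V_H = IB/(n e t), B = V_H n e t / I.
B = (1.76×10⁻⁶)(1.69×10²⁸)(1.602×10⁻¹⁹)(2.80×10⁻⁴)/1.82 ≈ 0.733 T.

B ≈ 0.733 T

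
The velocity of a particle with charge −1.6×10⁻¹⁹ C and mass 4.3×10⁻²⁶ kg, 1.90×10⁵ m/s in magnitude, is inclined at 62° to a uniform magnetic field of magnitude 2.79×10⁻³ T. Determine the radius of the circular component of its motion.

r ≈ 16.2 m

v⊥ = v sinθ = 1.90×10⁵·sin62° ≈ 1.678×10⁵ m/s.
r = m v⊥/(|q|B) = (4.3×10⁻²⁶)(1.678×10⁵)/((1.6×10⁻¹⁹)(2.79×10⁻³)) ≈ 16.2 m.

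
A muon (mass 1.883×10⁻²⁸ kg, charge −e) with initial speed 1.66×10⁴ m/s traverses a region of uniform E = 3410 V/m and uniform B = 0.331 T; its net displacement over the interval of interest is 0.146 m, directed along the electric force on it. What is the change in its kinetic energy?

ΔKE ≈ 7.98×10⁻¹⁷ J

The magnetic force is always ⟂ v and does no work; only the electric force changes KE.
ΔKE = F_E · d = |q|E d = (1.602×10⁻¹⁹)(3410)(0.146) ≈ 7.98×10⁻¹⁷ J.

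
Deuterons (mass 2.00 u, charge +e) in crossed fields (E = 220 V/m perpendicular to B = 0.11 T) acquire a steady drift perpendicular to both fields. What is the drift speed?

In crossed fields the guiding centre drifts at v_d = |E×B|/B² = E/B, independent of charge and mass.
v_d = 220/0.11 = 2000 m/s.

v_d ≈ 2000 m/s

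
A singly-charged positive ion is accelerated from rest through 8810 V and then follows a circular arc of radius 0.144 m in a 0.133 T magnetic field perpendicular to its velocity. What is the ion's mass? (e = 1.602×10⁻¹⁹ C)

m ≈ 3.33×10⁻²⁷ kg

Combine |q|V = ½mv² and r = mv/(|q|B): eliminate v to get m = qB²r²/(2V).
m = (1.602×10⁻¹⁹)(0.133)²(0.144)²/(2·8810) ≈ 3.33×10⁻²⁷ kg.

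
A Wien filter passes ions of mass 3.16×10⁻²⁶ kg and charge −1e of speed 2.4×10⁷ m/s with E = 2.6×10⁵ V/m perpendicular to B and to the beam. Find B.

Balance of forces in the selector: qE = qvB ⇒ B = E/v.
B = 2.6×10⁵/2.4×10⁷ = 0.011 T.

B = 0.011 T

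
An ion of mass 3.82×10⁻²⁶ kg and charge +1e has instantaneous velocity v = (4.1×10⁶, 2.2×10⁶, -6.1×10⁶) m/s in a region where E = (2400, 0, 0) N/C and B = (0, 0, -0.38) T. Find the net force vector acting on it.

F ≈ (-1.34×10⁻¹³, 2.50×10⁻¹³, 0) N

v×B = (-8.36×10⁵, 1.56×10⁶, 0) N/C.
E + v×B = (-8.34×10⁵, 1.56×10⁶, 0) N/C.
F = q(E + v×B) = (1.602×10⁻¹⁹ C)·(-8.34×10⁵, 1.56×10⁶, 0) = (-1.34×10⁻¹³, 2.50×10⁻¹³, 0) N.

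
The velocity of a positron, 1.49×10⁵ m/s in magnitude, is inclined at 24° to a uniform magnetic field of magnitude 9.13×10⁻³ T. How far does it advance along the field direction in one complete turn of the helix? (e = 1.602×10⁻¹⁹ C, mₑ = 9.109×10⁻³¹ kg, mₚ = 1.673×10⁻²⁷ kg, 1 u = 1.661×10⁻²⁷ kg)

p ≈ 5.33×10⁻⁴ m

v∥ = v cosθ = 1.49×10⁵·cos24° ≈ 1.361×10⁵ m/s.
T = 2πm/(|q|B) = 2π(9.109×10⁻³¹)/((1.602×10⁻¹⁹)(9.13×10⁻³)) ≈ 3.913×10⁻⁹ s.
pitch = v∥ T = (1.361×10⁵)(3.913×10⁻⁹) ≈ 5.33×10⁻⁴ m.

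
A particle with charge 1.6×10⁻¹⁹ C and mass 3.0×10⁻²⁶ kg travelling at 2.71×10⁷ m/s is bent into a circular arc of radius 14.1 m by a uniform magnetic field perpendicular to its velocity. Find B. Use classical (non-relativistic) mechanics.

B ≈ 0.360 T

From |q|vB = mv²/r, B = mv/(|q|r).
B = (3.0×10⁻²⁶)(2.71×10⁷)/((1.6×10⁻¹⁹)(14.1)) ≈ 0.360 T.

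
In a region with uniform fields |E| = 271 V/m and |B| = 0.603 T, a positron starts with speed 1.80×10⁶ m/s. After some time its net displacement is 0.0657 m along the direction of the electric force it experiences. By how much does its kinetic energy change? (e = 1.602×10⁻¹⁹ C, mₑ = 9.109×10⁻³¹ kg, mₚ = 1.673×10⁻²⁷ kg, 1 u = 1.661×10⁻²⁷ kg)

ΔKE ≈ 2.85×10⁻¹⁸ J

The magnetic force is always ⟂ v and does no work; only the electric force changes KE.
ΔKE = F_E · d = |q|E d = (1.602×10⁻¹⁹)(271)(0.0657) ≈ 2.85×10⁻¹⁸ J.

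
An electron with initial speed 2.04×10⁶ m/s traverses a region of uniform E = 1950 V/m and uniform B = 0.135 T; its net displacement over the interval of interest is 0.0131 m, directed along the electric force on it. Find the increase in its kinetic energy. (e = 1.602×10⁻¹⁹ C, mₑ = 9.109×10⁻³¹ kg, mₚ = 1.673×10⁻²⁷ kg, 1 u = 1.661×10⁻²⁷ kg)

The magnetic force is always ⟂ v and does no work; only the electric force changes KE.
ΔKE = F_E · d = |q|E d = (1.602×10⁻¹⁹)(1950)(0.0131) ≈ 4.09×10⁻¹⁸ J.

ΔKE ≈ 4.09×10⁻¹⁸ J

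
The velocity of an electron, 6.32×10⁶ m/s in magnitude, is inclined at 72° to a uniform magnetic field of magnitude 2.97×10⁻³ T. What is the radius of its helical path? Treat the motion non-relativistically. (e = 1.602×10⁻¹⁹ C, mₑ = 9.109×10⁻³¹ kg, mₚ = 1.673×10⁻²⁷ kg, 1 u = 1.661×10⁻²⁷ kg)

v⊥ = v sinθ = 6.32×10⁶·sin72° ≈ 6.011×10⁶ m/s.
r = m v⊥/(|q|B) = (9.109×10⁻³¹)(6.011×10⁶)/((1.602×10⁻¹⁹)(2.97×10⁻³)) ≈ 0.0115 m.

r ≈ 0.0115 m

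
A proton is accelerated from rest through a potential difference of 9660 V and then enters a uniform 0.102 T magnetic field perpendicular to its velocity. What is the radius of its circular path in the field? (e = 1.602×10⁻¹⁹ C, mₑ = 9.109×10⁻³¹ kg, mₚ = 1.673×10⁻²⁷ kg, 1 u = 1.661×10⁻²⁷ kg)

r ≈ 0.139 m

Acceleration: |q|V = ½mv² ⇒ v = √(2|q|V/m) = √(2·1.602×10⁻¹⁹·9660/1.673×10⁻²⁷) ≈ 1.360×10⁶ m/s.
In the field: r = mv/(|q|B) = (1.673×10⁻²⁷)(1.360×10⁶)/((1.602×10⁻¹⁹)(0.102)) ≈ 0.139 m.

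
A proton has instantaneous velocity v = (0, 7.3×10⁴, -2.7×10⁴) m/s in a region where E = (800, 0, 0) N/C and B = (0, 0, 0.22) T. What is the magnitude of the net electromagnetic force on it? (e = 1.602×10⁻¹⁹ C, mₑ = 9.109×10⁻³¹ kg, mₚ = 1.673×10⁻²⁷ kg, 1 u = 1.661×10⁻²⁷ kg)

|F| ≈ 2.70×10⁻¹⁵ N

v×B = (1.61×10⁴, 0, 0) N/C.
E + v×B = (1.69×10⁴, 0, 0) N/C.
F = q(E + v×B) = (1.602×10⁻¹⁹ C)·(1.69×10⁴, 0, 0) = (2.70×10⁻¹⁵, 0, 0) N.
|F| = 2.70×10⁻¹⁵ N.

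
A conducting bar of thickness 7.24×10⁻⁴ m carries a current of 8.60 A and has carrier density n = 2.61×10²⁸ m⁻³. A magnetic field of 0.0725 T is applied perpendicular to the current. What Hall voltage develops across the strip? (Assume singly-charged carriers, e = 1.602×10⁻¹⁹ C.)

V_H ≈ 2.06×10⁻⁷ V

V_H = IB/(n e t).
V_H = (8.60)(0.0725)/((2.61×10²⁸)(1.602×10⁻¹⁹)(7.24×10⁻⁴)) ≈ 2.06×10⁻⁷ V.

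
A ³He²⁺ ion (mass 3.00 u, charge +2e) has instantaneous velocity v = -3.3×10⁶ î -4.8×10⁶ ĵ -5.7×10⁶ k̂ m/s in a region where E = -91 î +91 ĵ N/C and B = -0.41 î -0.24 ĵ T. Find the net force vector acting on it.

v×B = (-1.37×10⁶, 2.34×10⁶, -1.18×10⁶) N/C.
E + v×B = (-1.37×10⁶, 2.34×10⁶, -1.18×10⁶) N/C.
F = q(E + v×B) = (3.204×10⁻¹⁹ C)·(-1.37×10⁶, 2.34×10⁶, -1.18×10⁶) = (-4.38×10⁻¹³, 7.49×10⁻¹³, -3.77×10⁻¹³) N.

F ≈ (-4.38×10⁻¹³, 7.49×10⁻¹³, -3.77×10⁻¹³) N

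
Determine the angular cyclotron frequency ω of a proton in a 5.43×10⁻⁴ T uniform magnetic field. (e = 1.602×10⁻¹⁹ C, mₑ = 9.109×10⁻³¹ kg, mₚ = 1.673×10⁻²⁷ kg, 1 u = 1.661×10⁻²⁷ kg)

ω ≈ 5.20×10⁴ rad/s

ω = |q|B/m.
ω = (1.602×10⁻¹⁹)(5.43×10⁻⁴)/1.673×10⁻²⁷ ≈ 5.20×10⁴ rad/s.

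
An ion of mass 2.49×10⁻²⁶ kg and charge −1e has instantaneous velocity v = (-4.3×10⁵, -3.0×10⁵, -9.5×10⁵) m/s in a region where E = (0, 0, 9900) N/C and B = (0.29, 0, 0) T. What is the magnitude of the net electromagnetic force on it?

v×B = (0, -2.76×10⁵, 8.70×10⁴) N/C.
E + v×B = (0, -2.76×10⁵, 9.69×10⁴) N/C.
F = q(E + v×B) = (−1.602×10⁻¹⁹ C)·(0, -2.76×10⁵, 9.69×10⁴) = (0, 4.41×10⁻¹⁴, -1.55×10⁻¹⁴) N.
|F| = 4.68×10⁻¹⁴ N.

|F| ≈ 4.68×10⁻¹⁴ N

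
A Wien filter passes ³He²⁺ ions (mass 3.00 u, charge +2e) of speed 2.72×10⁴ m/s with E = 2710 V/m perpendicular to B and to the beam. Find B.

Balance of forces in the selector: qE = qvB ⇒ B = E/v.
B = 2710/2.72×10⁴ = 0.0996 T.

B = 0.0996 T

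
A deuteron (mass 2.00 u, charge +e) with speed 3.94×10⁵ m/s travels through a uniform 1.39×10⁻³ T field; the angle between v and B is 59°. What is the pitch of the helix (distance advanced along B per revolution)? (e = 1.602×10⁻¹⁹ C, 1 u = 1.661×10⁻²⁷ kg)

v∥ = v cosθ = 3.94×10⁵·cos59° ≈ 2.029×10⁵ m/s.
T = 2πm/(|q|B) = 2π(3.322×10⁻²⁷)/((1.602×10⁻¹⁹)(1.39×10⁻³)) ≈ 9.374×10⁻⁵ s.
pitch = v∥ T = (2.029×10⁵)(9.374×10⁻⁵) ≈ 19.0 m.

p ≈ 19.0 m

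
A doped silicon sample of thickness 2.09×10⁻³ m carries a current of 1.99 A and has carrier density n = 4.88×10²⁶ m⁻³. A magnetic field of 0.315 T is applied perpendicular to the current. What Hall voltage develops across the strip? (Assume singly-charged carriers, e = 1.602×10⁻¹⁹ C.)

V_H = IB/(n e t).
V_H = (1.99)(0.315)/((4.88×10²⁶)(1.602×10⁻¹⁹)(2.09×10⁻³)) ≈ 3.84×10⁻⁶ V.

V_H ≈ 3.84×10⁻⁶ V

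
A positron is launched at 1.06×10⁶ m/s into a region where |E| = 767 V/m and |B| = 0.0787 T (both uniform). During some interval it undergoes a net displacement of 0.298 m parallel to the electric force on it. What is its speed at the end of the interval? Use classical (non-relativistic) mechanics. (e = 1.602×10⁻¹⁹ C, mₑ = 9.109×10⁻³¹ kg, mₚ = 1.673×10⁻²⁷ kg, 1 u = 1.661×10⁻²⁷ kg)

B does no work; ΔKE = |q|E d.
½mv_f² = ½mv₀² + |q|Ed = ½(9.109×10⁻³¹)(1.06×10⁶)² + (1.602×10⁻¹⁹)(767)(0.298) ≈ 5.117×10⁻¹⁹ J + 3.662×10⁻¹⁷ J ≈ 3.713×10⁻¹⁷ J.
v_f = √(2·3.713×10⁻¹⁷/9.109×10⁻³¹) ≈ 9.03×10⁶ m/s.

v_f ≈ 9.03×10⁶ m/s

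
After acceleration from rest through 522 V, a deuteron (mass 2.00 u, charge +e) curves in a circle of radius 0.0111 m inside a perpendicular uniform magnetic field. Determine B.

v = √(2|q|V/m) = √(2·1.602×10⁻¹⁹·522/3.322×10⁻²⁷) ≈ 2.244×10⁵ m/s.
B = mv/(|q|r) = (3.322×10⁻²⁷)(2.244×10⁵)/((1.602×10⁻¹⁹)(0.0111)) ≈ 0.419 T.

B ≈ 0.419 T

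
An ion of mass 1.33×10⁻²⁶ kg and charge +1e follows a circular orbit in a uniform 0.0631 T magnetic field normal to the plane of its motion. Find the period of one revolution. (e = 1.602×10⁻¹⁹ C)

T ≈ 8.27×10⁻⁶ s

The cyclotron period depends only on m, q, B: T = 2πm/(|q|B).
T = 2π(1.33×10⁻²⁶)/((1.602×10⁻¹⁹)(0.0631)) ≈ 8.27×10⁻⁶ s.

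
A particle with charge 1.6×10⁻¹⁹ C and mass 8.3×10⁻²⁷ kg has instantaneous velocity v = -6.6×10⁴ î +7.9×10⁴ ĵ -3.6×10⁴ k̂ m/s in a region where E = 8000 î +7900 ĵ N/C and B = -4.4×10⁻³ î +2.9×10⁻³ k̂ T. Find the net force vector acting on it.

F ≈ (1.32×10⁻¹⁵, 1.32×10⁻¹⁵, 5.56×10⁻¹⁷) N

v×B = (229, 350, 348) N/C.
E + v×B = (8230, 8250, 348) N/C.
F = q(E + v×B) = (1.6×10⁻¹⁹ C)·(8230, 8250, 348) = (1.32×10⁻¹⁵, 1.32×10⁻¹⁵, 5.56×10⁻¹⁷) N.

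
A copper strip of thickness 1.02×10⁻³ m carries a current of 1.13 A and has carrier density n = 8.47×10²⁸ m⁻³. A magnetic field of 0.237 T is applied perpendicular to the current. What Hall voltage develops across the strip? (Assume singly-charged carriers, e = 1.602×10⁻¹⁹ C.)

V_H ≈ 1.93×10⁻⁸ V

V_H = IB/(n e t).
V_H = (1.13)(0.237)/((8.47×10²⁸)(1.602×10⁻¹⁹)(1.02×10⁻³)) ≈ 1.93×10⁻⁸ V.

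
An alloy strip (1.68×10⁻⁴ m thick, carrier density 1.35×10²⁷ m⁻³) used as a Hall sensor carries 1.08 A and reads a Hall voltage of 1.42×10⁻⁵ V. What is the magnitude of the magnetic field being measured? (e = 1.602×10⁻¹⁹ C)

B ≈ 0.478 T

From V_H = IB/(n e t), B = V_H n e t / I.
B = (1.42×10⁻⁵)(1.35×10²⁷)(1.602×10⁻¹⁹)(1.68×10⁻⁴)/1.08 ≈ 0.478 T.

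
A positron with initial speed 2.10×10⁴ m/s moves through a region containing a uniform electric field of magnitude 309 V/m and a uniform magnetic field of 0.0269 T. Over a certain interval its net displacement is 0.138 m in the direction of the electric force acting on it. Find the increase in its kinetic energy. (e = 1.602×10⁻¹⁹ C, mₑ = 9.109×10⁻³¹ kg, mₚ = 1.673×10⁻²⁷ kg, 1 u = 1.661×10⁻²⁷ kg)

ΔKE ≈ 6.83×10⁻¹⁸ J

The magnetic force is always ⟂ v and does no work; only the electric force changes KE.
ΔKE = F_E · d = |q|E d = (1.602×10⁻¹⁹)(309)(0.138) ≈ 6.83×10⁻¹⁸ J.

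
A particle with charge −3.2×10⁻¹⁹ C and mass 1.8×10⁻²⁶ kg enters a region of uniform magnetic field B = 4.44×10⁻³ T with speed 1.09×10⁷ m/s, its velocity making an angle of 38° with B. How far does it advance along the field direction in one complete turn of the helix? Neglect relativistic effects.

p ≈ 684 m

v∥ = v cosθ = 1.09×10⁷·cos38° ≈ 8.589×10⁶ m/s.
T = 2πm/(|q|B) = 2π(1.8×10⁻²⁶)/((3.2×10⁻¹⁹)(4.44×10⁻³)) ≈ 7.960×10⁻⁵ s.
pitch = v∥ T = (8.589×10⁶)(7.960×10⁻⁵) ≈ 684 m.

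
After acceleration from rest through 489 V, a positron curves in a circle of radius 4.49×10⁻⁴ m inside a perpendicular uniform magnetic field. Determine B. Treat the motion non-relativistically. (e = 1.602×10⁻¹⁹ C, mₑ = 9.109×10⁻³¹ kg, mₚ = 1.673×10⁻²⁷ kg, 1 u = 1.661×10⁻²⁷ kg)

B ≈ 0.166 T

v = √(2|q|V/m) = √(2·1.602×10⁻¹⁹·489/9.109×10⁻³¹) ≈ 1.311×10⁷ m/s.
B = mv/(|q|r) = (9.109×10⁻³¹)(1.311×10⁷)/((1.602×10⁻¹⁹)(4.49×10⁻⁴)) ≈ 0.166 T.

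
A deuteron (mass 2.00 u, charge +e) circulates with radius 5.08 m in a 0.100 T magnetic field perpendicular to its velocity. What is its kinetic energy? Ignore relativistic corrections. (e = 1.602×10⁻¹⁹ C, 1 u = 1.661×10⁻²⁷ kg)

KE ≈ 9.97×10⁻¹³ J

v = |q|Br/m, then KE = ½mv² = (qBr)²/(2m).
v = (1.602×10⁻¹⁹)(0.100)(5.08)/3.322×10⁻²⁷ ≈ 2.450×10⁷ m/s.
KE = ½(3.322×10⁻²⁷)(2.450×10⁷)² ≈ 9.97×10⁻¹³ J.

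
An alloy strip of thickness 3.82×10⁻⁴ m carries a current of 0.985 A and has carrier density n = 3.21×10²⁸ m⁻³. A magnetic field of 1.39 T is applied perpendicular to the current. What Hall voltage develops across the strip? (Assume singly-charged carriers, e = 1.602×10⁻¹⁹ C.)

V_H = IB/(n e t).
V_H = (0.985)(1.39)/((3.21×10²⁸)(1.602×10⁻¹⁹)(3.82×10⁻⁴)) ≈ 6.97×10⁻⁷ V.

V_H ≈ 6.97×10⁻⁷ V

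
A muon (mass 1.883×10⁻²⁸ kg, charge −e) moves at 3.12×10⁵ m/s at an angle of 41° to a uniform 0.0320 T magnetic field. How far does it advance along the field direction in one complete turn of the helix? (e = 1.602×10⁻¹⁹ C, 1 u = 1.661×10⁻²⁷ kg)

v∥ = v cosθ = 3.12×10⁵·cos41° ≈ 2.355×10⁵ m/s.
T = 2πm/(|q|B) = 2π(1.883×10⁻²⁸)/((1.602×10⁻¹⁹)(0.0320)) ≈ 2.308×10⁻⁷ s.
pitch = v∥ T = (2.355×10⁵)(2.308×10⁻⁷) ≈ 0.0543 m.

p ≈ 0.0543 m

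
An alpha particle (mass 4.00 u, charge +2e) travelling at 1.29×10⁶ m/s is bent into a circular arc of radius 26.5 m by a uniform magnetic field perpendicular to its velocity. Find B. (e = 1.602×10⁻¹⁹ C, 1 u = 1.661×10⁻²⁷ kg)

From |q|vB = mv²/r, B = mv/(|q|r).
B = (6.644×10⁻²⁷)(1.29×10⁶)/((3.204×10⁻¹⁹)(26.5)) ≈ 1.01×10⁻³ T.

B ≈ 1.01×10⁻³ T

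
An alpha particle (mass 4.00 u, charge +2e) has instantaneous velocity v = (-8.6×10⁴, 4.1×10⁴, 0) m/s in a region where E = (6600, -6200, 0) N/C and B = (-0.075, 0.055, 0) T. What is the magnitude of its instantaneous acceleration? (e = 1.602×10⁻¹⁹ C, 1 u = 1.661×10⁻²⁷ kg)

v×B = (0, 0, -1660) N/C.
E + v×B = (6600, -6200, -1660) N/C.
F = q(E + v×B) = (3.204×10⁻¹⁹ C)·(6600, -6200, -1660) = (2.11×10⁻¹⁵, -1.99×10⁻¹⁵, -5.30×10⁻¹⁶) N.
|a| = |F|/m = 2.949×10⁻¹⁵/6.644×10⁻²⁷ ≈ 4.44×10¹¹ m/s².

|a| ≈ 4.44×10¹¹ m/s²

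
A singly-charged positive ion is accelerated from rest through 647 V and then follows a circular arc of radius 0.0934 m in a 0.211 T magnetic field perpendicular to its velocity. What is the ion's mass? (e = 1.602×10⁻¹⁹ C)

m ≈ 4.81×10⁻²⁶ kg

Combine |q|V = ½mv² and r = mv/(|q|B): eliminate v to get m = qB²r²/(2V).
m = (1.602×10⁻¹⁹)(0.211)²(0.0934)²/(2·647) ≈ 4.81×10⁻²⁶ kg.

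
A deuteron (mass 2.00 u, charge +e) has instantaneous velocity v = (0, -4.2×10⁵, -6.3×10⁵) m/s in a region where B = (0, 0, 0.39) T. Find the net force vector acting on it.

F ≈ (-2.62×10⁻¹⁴, 0, 0) N

v×B = (-1.64×10⁵, 0, 0) N/C.
F = q v×B = (1.602×10⁻¹⁹ C)·(-1.64×10⁵, 0, 0) = (-2.62×10⁻¹⁴, 0, 0) N.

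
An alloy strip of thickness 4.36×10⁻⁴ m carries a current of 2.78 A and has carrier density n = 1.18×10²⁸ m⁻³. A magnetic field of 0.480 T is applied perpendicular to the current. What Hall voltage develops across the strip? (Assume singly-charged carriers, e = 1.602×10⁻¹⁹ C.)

V_H ≈ 1.62×10⁻⁶ V

V_H = IB/(n e t).
V_H = (2.78)(0.480)/((1.18×10²⁸)(1.602×10⁻¹⁹)(4.36×10⁻⁴)) ≈ 1.62×10⁻⁶ V.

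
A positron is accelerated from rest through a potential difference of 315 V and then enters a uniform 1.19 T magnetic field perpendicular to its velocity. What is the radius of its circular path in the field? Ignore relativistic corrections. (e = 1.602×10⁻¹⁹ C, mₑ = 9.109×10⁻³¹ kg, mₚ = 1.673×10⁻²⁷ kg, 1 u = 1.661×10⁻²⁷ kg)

r ≈ 5.03×10⁻⁵ m

Acceleration: |q|V = ½mv² ⇒ v = √(2|q|V/m) = √(2·1.602×10⁻¹⁹·315/9.109×10⁻³¹) ≈ 1.053×10⁷ m/s.
In the field: r = mv/(|q|B) = (9.109×10⁻³¹)(1.053×10⁷)/((1.602×10⁻¹⁹)(1.19)) ≈ 5.03×10⁻⁵ m.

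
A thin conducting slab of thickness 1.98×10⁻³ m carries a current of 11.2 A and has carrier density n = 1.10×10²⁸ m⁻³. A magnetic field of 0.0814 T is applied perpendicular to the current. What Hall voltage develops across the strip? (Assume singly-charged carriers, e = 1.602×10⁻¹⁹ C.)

V_H = IB/(n e t).
V_H = (11.2)(0.0814)/((1.10×10²⁸)(1.602×10⁻¹⁹)(1.98×10⁻³)) ≈ 2.61×10⁻⁷ V.

V_H ≈ 2.61×10⁻⁷ V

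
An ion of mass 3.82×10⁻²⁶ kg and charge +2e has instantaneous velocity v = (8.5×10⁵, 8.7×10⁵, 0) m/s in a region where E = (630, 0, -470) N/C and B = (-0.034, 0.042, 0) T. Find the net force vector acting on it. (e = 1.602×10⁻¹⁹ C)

F ≈ (2.02×10⁻¹⁶, 0, 2.08×10⁻¹⁴) N

v×B = (0, 0, 6.53×10⁴) N/C.
E + v×B = (630, 0, 6.48×10⁴) N/C.
F = q(E + v×B) = (3.204×10⁻¹⁹ C)·(630, 0, 6.48×10⁴) = (2.02×10⁻¹⁶, 0, 2.08×10⁻¹⁴) N.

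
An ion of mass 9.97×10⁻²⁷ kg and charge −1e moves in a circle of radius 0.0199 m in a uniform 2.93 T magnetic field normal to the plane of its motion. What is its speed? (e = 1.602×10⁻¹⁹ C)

v ≈ 9.37×10⁵ m/s

From |q|vB = mv²/r, v = |q|Br/m.
v = (1.602×10⁻¹⁹)(2.93)(0.0199)/9.97×10⁻²⁷ ≈ 9.37×10⁵ m/s.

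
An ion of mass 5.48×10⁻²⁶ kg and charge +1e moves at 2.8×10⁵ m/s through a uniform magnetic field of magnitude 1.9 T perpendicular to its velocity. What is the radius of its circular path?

The magnetic force provides the centripetal force: |q|vB = mv²/r.
r = mv/(|q|B) = (5.48×10⁻²⁶)(2.8×10⁵)/((1.602×10⁻¹⁹)(1.9)) ≈ 0.050 m.

r ≈ 0.050 m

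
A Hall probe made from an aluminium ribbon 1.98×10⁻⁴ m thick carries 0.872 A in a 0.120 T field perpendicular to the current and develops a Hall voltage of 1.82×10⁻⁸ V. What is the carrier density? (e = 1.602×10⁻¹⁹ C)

n ≈ 1.81×10²⁹ m⁻³

From V_H = IB/(n e t), n = IB/(V_H e t).
n = (0.872)(0.120)/((1.82×10⁻⁸)(1.602×10⁻¹⁹)(1.98×10⁻⁴)) ≈ 1.81×10²⁹ m⁻³.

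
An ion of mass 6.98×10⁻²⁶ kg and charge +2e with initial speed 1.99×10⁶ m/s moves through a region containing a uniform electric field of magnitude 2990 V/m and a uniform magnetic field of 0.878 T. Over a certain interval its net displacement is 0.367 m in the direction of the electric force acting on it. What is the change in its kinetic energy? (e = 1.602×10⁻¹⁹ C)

ΔKE ≈ 3.52×10⁻¹⁶ J

The magnetic force is always ⟂ v and does no work; only the electric force changes KE.
ΔKE = F_E · d = |q|E d = (3.204×10⁻¹⁹)(2990)(0.367) ≈ 3.52×10⁻¹⁶ J.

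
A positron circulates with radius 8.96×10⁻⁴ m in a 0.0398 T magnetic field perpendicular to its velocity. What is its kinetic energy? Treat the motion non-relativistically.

v = |q|Br/m, then KE = ½mv² = (qBr)²/(2m).
v = (1.602×10⁻¹⁹)(0.0398)(8.96×10⁻⁴)/9.109×10⁻³¹ ≈ 6.272×10⁶ m/s.
KE = ½(9.109×10⁻³¹)(6.272×10⁶)² ≈ 1.79×10⁻¹⁷ J = 112 eV.

KE ≈ 112 eV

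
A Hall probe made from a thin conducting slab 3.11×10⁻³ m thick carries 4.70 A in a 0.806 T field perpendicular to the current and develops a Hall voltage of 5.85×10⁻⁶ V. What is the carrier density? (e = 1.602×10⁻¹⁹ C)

From V_H = IB/(n e t), n = IB/(V_H e t).
n = (4.70)(0.806)/((5.85×10⁻⁶)(1.602×10⁻¹⁹)(3.11×10⁻³)) ≈ 1.30×10²⁷ m⁻³.

n ≈ 1.30×10²⁷ m⁻³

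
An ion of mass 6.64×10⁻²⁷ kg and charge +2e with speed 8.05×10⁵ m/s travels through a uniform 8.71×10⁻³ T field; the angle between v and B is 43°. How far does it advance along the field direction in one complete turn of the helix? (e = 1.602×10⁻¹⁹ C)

p ≈ 8.80 m

v∥ = v cosθ = 8.05×10⁵·cos43° ≈ 5.887×10⁵ m/s.
T = 2πm/(|q|B) = 2π(6.64×10⁻²⁷)/((3.204×10⁻¹⁹)(8.71×10⁻³)) ≈ 1.495×10⁻⁵ s.
pitch = v∥ T = (5.887×10⁵)(1.495×10⁻⁵) ≈ 8.80 m.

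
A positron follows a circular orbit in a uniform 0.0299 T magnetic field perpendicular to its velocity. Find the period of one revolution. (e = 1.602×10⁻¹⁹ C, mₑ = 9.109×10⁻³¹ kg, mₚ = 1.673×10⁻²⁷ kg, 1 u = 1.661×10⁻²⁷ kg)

The cyclotron period depends only on m, q, B: T = 2πm/(|q|B).
T = 2π(9.109×10⁻³¹)/((1.602×10⁻¹⁹)(0.0299)) ≈ 1.19×10⁻⁹ s.

T ≈ 1.19×10⁻⁹ s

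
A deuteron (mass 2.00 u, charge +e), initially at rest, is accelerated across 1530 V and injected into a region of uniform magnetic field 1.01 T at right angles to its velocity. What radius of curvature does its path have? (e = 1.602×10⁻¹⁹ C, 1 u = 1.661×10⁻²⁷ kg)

r ≈ 7.89×10⁻³ m

Acceleration: |q|V = ½mv² ⇒ v = √(2|q|V/m) = √(2·1.602×10⁻¹⁹·1530/3.322×10⁻²⁷) ≈ 3.841×10⁵ m/s.
In the field: r = mv/(|q|B) = (3.322×10⁻²⁷)(3.841×10⁵)/((1.602×10⁻¹⁹)(1.01)) ≈ 7.89×10⁻³ m.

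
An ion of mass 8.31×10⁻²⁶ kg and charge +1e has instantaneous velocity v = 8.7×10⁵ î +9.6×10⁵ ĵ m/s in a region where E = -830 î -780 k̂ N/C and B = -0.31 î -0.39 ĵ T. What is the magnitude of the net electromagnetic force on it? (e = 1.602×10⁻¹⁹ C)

v×B = (0, 0, -4.17×10⁴) N/C.
E + v×B = (-830, 0, -4.25×10⁴) N/C.
F = q(E + v×B) = (1.602×10⁻¹⁹ C)·(-830, 0, -4.25×10⁴) = (-1.33×10⁻¹⁶, 0, -6.81×10⁻¹⁵) N.
|F| = 6.81×10⁻¹⁵ N.

|F| ≈ 6.81×10⁻¹⁵ N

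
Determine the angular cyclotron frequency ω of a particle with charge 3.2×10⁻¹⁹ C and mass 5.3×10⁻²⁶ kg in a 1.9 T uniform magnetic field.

ω ≈ 1.1×10⁷ rad/s

ω = |q|B/m.
ω = (3.2×10⁻¹⁹)(1.9)/5.3×10⁻²⁶ ≈ 1.1×10⁷ rad/s.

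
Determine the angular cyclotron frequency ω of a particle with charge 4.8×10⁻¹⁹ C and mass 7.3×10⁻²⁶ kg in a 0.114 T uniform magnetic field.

ω = |q|B/m.
ω = (4.8×10⁻¹⁹)(0.114)/7.3×10⁻²⁶ ≈ 7.50×10⁵ rad/s.

ω ≈ 7.50×10⁵ rad/s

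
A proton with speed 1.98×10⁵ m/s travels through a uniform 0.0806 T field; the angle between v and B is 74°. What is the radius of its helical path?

v⊥ = v sinθ = 1.98×10⁵·sin74° ≈ 1.903×10⁵ m/s.
r = m v⊥/(|q|B) = (1.673×10⁻²⁷)(1.903×10⁵)/((1.602×10⁻¹⁹)(0.0806)) ≈ 0.0247 m.

r ≈ 0.0247 m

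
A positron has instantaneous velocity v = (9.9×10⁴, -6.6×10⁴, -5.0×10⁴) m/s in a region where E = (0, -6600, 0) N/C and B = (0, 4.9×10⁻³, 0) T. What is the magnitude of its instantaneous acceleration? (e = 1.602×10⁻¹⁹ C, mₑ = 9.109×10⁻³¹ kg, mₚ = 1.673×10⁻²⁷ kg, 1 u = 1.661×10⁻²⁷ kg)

|a| ≈ 1.16×10¹⁵ m/s²

v×B = (245, 0, 485) N/C.
E + v×B = (245, -6600, 485) N/C.
F = q(E + v×B) = (1.602×10⁻¹⁹ C)·(245, -6600, 485) = (3.92×10⁻¹⁷, -1.06×10⁻¹⁵, 7.77×10⁻¹⁷) N.
|a| = |F|/m = 1.061×10⁻¹⁵/9.109×10⁻³¹ ≈ 1.16×10¹⁵ m/s².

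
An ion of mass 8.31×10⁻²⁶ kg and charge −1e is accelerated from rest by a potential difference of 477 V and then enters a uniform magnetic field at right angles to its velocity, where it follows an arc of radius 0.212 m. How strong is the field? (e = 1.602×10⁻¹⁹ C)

B ≈ 0.105 T

v = √(2|q|V/m) = √(2·1.602×10⁻¹⁹·477/8.31×10⁻²⁶) ≈ 4.288×10⁴ m/s.
B = mv/(|q|r) = (8.31×10⁻²⁶)(4.288×10⁴)/((1.602×10⁻¹⁹)(0.212)) ≈ 0.105 T.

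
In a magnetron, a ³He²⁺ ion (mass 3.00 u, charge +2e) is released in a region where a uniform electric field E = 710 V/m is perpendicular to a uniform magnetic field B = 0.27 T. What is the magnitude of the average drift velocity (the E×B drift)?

In crossed fields the guiding centre drifts at v_d = |E×B|/B² = E/B, independent of charge and mass.
v_d = 710/0.27 = 2600 m/s.

v_d ≈ 2600 m/s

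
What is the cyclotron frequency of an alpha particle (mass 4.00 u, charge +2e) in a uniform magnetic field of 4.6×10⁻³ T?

f = |q|B/(2πm).
f = (3.204×10⁻¹⁹)(4.6×10⁻³)/(2π·6.644×10⁻²⁷) ≈ 3.5×10⁴ Hz.

f ≈ 3.5×10⁴ Hz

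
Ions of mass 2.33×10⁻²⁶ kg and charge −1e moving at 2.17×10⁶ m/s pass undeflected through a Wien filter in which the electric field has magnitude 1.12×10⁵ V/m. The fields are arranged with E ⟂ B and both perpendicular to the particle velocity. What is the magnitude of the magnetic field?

B = 0.0516 T

Balance of forces in the selector: qE = qvB ⇒ B = E/v.
B = 1.12×10⁵/2.17×10⁶ = 0.0516 T.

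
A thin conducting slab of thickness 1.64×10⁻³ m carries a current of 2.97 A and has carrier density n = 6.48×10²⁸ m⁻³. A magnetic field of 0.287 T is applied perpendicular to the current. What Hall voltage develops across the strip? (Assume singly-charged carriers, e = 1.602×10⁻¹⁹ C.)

V_H ≈ 5.01×10⁻⁸ V

V_H = IB/(n e t).
V_H = (2.97)(0.287)/((6.48×10²⁸)(1.602×10⁻¹⁹)(1.64×10⁻³)) ≈ 5.01×10⁻⁸ V.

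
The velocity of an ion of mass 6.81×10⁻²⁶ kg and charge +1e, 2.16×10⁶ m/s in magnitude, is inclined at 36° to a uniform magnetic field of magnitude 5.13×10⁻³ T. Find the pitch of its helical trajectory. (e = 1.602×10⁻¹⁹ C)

p ≈ 910 m

v∥ = v cosθ = 2.16×10⁶·cos36° ≈ 1.747×10⁶ m/s.
T = 2πm/(|q|B) = 2π(6.81×10⁻²⁶)/((1.602×10⁻¹⁹)(5.13×10⁻³)) ≈ 5.207×10⁻⁴ s.
pitch = v∥ T = (1.747×10⁶)(5.207×10⁻⁴) ≈ 910 m.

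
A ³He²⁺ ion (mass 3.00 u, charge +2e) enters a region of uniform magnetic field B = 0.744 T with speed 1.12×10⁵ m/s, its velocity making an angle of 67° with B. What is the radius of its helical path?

r ≈ 2.16×10⁻³ m

v⊥ = v sinθ = 1.12×10⁵·sin67° ≈ 1.031×10⁵ m/s.
r = m v⊥/(|q|B) = (4.983×10⁻²⁷)(1.031×10⁵)/((3.204×10⁻¹⁹)(0.744)) ≈ 2.16×10⁻³ m.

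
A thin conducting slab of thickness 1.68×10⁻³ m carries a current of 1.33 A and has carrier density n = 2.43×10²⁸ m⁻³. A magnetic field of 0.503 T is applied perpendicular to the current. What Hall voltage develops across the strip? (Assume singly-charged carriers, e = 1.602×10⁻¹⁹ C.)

V_H = IB/(n e t).
V_H = (1.33)(0.503)/((2.43×10²⁸)(1.602×10⁻¹⁹)(1.68×10⁻³)) ≈ 1.02×10⁻⁷ V.

V_H ≈ 1.02×10⁻⁷ V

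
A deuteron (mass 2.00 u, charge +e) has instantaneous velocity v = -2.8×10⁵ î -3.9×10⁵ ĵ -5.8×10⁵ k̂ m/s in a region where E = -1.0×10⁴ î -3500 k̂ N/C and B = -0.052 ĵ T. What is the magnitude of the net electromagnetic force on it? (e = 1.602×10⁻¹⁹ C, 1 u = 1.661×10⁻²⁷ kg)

v×B = (-3.02×10⁴, 0, 1.46×10⁴) N/C.
E + v×B = (-4.02×10⁴, 0, 1.11×10⁴) N/C.
F = q(E + v×B) = (1.602×10⁻¹⁹ C)·(-4.02×10⁴, 0, 1.11×10⁴) = (-6.43×10⁻¹⁵, 0, 1.77×10⁻¹⁵) N.
|F| = 6.67×10⁻¹⁵ N.

|F| ≈ 6.67×10⁻¹⁵ N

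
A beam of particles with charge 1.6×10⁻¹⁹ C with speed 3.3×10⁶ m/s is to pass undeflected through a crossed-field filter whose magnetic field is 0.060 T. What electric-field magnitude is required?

For straight-line motion qE = qvB, so E = vB.
E = 3.3×10⁶ × 0.060 = 2.0×10⁵ V/m.

E = 2.0×10⁵ V/m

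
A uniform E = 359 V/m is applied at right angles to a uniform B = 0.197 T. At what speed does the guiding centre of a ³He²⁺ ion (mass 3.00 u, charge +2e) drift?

The steady drift has the magnetic force balancing the electric force, so v_d = E/B.
v_d = 359/0.197 = 1820 m/s.

v_d ≈ 1820 m/s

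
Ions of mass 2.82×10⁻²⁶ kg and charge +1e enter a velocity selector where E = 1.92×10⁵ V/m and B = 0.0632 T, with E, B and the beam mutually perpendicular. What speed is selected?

v = 3.04×10⁶ m/s

For undeflected motion the electric and magnetic forces balance: qE = qvB.
v = E/B = 1.92×10⁵/0.0632 = 3.04×10⁶ m/s.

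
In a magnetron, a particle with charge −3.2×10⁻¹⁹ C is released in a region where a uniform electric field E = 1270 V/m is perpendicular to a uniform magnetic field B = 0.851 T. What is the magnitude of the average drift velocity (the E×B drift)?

v_d ≈ 1490 m/s

The steady drift has the magnetic force balancing the electric force, so v_d = E/B.
v_d = 1270/0.851 = 1490 m/s.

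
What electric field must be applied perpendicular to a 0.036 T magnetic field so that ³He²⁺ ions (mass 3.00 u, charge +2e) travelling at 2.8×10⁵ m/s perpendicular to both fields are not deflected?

E = 1.0×10⁴ V/m

For straight-line motion qE = qvB, so E = vB.
E = 2.8×10⁵ × 0.036 = 1.0×10⁴ V/m.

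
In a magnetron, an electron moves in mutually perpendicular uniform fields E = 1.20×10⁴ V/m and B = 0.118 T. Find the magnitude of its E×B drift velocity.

v_d ≈ 1.02×10⁵ m/s

The E×B drift speed is v_d = E/B.
v_d = 1.20×10⁴/0.118 = 1.02×10⁵ m/s.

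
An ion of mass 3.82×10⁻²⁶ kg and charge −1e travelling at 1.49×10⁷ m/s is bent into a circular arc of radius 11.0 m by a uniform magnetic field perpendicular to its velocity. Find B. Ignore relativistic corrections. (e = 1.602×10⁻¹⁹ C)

B ≈ 0.323 T

From |q|vB = mv²/r, B = mv/(|q|r).
B = (3.82×10⁻²⁶)(1.49×10⁷)/((1.602×10⁻¹⁹)(11.0)) ≈ 0.323 T.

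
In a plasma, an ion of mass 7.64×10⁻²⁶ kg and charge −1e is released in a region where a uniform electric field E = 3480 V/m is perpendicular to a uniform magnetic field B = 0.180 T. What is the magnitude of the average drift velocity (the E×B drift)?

v_d ≈ 1.93×10⁴ m/s

The steady drift has the magnetic force balancing the electric force, so v_d = E/B.
v_d = 3480/0.180 = 1.93×10⁴ m/s.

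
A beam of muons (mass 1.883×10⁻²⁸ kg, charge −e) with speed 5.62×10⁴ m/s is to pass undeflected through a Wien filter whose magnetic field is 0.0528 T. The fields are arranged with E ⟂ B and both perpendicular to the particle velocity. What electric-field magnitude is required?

E = 2970 V/m

For straight-line motion qE = qvB, so E = vB.
E = 5.62×10⁴ × 0.0528 = 2970 V/m.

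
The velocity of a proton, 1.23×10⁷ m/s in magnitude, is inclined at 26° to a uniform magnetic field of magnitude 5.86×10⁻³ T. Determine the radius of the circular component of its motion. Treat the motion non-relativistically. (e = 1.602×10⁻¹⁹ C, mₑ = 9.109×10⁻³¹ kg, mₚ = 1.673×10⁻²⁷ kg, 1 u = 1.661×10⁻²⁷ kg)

r ≈ 9.61 m

v⊥ = v sinθ = 1.23×10⁷·sin26° ≈ 5.392×10⁶ m/s.
r = m v⊥/(|q|B) = (1.673×10⁻²⁷)(5.392×10⁶)/((1.602×10⁻¹⁹)(5.86×10⁻³)) ≈ 9.61 m.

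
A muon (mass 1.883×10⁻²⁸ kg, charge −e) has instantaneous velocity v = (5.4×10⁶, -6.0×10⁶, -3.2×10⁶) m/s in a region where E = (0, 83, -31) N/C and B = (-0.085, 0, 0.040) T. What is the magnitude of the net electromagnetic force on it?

|F| ≈ 9.07×10⁻¹⁴ N

v×B = (-2.40×10⁵, 5.60×10⁴, -5.10×10⁵) N/C.
E + v×B = (-2.40×10⁵, 5.61×10⁴, -5.10×10⁵) N/C.
F = q(E + v×B) = (−1.602×10⁻¹⁹ C)·(-2.40×10⁵, 5.61×10⁴, -5.10×10⁵) = (3.84×10⁻¹⁴, -8.98×10⁻¹⁵, 8.17×10⁻¹⁴) N.
|F| = 9.07×10⁻¹⁴ N.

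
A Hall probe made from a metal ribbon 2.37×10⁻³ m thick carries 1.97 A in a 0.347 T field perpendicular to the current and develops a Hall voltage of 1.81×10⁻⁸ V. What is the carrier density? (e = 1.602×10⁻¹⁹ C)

n ≈ 9.95×10²⁸ m⁻³

From V_H = IB/(n e t), n = IB/(V_H e t).
n = (1.97)(0.347)/((1.81×10⁻⁸)(1.602×10⁻¹⁹)(2.37×10⁻³)) ≈ 9.95×10²⁸ m⁻³.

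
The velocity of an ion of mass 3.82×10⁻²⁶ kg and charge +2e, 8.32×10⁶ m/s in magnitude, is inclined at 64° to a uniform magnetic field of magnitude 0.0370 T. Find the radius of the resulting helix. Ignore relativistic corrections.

v⊥ = v sinθ = 8.32×10⁶·sin64° ≈ 7.478×10⁶ m/s.
r = m v⊥/(|q|B) = (3.82×10⁻²⁶)(7.478×10⁶)/((3.204×10⁻¹⁹)(0.0370)) ≈ 24.1 m.

r ≈ 24.1 m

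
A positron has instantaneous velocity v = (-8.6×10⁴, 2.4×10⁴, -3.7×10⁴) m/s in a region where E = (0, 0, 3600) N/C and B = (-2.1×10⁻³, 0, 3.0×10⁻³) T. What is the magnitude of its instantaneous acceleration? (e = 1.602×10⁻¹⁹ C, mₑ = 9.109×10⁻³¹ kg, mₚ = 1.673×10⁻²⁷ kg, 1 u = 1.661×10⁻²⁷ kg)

|a| ≈ 6.45×10¹⁴ m/s²

v×B = (72.0, 336, 50.4) N/C.
E + v×B = (72.0, 336, 3650) N/C.
F = q(E + v×B) = (1.602×10⁻¹⁹ C)·(72.0, 336, 3650) = (1.15×10⁻¹⁷, 5.38×10⁻¹⁷, 5.85×10⁻¹⁶) N.
|a| = |F|/m = 5.874×10⁻¹⁶/9.109×10⁻³¹ ≈ 6.45×10¹⁴ m/s².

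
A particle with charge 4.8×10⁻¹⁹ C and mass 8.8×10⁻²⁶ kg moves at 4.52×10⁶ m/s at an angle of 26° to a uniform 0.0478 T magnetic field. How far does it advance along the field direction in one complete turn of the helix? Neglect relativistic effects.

v∥ = v cosθ = 4.52×10⁶·cos26° ≈ 4.063×10⁶ m/s.
T = 2πm/(|q|B) = 2π(8.8×10⁻²⁶)/((4.8×10⁻¹⁹)(0.0478)) ≈ 2.410×10⁻⁵ s.
pitch = v∥ T = (4.063×10⁶)(2.410×10⁻⁵) ≈ 97.9 m.

p ≈ 97.9 m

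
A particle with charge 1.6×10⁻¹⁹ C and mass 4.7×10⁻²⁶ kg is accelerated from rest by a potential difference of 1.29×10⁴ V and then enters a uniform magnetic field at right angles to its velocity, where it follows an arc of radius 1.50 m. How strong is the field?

B ≈ 0.0580 T

v = √(2|q|V/m) = √(2·1.6×10⁻¹⁹·1.29×10⁴/4.7×10⁻²⁶) ≈ 2.964×10⁵ m/s.
B = mv/(|q|r) = (4.7×10⁻²⁶)(2.964×10⁵)/((1.6×10⁻¹⁹)(1.50)) ≈ 0.0580 T.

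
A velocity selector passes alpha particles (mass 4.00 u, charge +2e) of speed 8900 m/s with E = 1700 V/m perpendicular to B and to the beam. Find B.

Balance of forces in the selector: qE = qvB ⇒ B = E/v.
B = 1700/8900 = 0.191 T.

B = 0.191 T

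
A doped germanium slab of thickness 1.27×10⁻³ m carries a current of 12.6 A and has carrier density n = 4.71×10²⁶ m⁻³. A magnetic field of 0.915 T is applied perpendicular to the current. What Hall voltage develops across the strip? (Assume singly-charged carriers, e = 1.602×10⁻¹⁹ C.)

V_H = IB/(n e t).
V_H = (12.6)(0.915)/((4.71×10²⁶)(1.602×10⁻¹⁹)(1.27×10⁻³)) ≈ 1.20×10⁻⁴ V.

V_H ≈ 1.20×10⁻⁴ V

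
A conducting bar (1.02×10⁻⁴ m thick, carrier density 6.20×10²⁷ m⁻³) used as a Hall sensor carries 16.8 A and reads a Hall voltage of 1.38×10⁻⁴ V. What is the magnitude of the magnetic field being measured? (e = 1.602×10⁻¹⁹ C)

B ≈ 0.832 T

From V_H = IB/(n e t), B = V_H n e t / I.
B = (1.38×10⁻⁴)(6.20×10²⁷)(1.602×10⁻¹⁹)(1.02×10⁻⁴)/16.8 ≈ 0.832 T.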